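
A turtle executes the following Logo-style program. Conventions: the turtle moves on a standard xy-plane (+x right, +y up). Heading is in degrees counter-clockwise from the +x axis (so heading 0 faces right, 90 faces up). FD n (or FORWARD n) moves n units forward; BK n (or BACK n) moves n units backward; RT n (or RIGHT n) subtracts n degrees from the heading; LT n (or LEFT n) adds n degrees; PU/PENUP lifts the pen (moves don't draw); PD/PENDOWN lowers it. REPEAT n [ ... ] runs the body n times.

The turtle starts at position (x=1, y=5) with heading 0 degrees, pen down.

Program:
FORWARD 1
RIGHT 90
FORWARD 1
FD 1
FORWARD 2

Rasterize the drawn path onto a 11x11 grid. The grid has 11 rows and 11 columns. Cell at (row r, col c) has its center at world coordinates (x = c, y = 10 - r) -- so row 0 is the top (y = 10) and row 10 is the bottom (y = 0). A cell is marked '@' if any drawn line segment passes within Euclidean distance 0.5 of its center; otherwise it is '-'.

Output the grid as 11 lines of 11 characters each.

Answer: -----------
-----------
-----------
-----------
-----------
-@@--------
--@--------
--@--------
--@--------
--@--------
-----------

Derivation:
Segment 0: (1,5) -> (2,5)
Segment 1: (2,5) -> (2,4)
Segment 2: (2,4) -> (2,3)
Segment 3: (2,3) -> (2,1)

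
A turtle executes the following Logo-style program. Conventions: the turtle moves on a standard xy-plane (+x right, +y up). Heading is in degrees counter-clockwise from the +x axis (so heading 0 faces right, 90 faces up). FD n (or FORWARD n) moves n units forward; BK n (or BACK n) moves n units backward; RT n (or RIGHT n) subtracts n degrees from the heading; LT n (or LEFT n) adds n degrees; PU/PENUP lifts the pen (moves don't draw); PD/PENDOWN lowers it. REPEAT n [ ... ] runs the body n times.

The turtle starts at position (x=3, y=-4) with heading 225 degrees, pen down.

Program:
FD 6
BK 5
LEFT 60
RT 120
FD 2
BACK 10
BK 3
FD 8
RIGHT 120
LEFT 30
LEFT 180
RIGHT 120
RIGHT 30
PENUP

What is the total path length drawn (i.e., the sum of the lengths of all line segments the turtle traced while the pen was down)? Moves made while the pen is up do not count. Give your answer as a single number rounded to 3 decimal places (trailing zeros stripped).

Executing turtle program step by step:
Start: pos=(3,-4), heading=225, pen down
FD 6: (3,-4) -> (-1.243,-8.243) [heading=225, draw]
BK 5: (-1.243,-8.243) -> (2.293,-4.707) [heading=225, draw]
LT 60: heading 225 -> 285
RT 120: heading 285 -> 165
FD 2: (2.293,-4.707) -> (0.361,-4.189) [heading=165, draw]
BK 10: (0.361,-4.189) -> (10.02,-6.778) [heading=165, draw]
BK 3: (10.02,-6.778) -> (12.918,-7.554) [heading=165, draw]
FD 8: (12.918,-7.554) -> (5.191,-5.484) [heading=165, draw]
RT 120: heading 165 -> 45
LT 30: heading 45 -> 75
LT 180: heading 75 -> 255
RT 120: heading 255 -> 135
RT 30: heading 135 -> 105
PU: pen up
Final: pos=(5.191,-5.484), heading=105, 6 segment(s) drawn

Segment lengths:
  seg 1: (3,-4) -> (-1.243,-8.243), length = 6
  seg 2: (-1.243,-8.243) -> (2.293,-4.707), length = 5
  seg 3: (2.293,-4.707) -> (0.361,-4.189), length = 2
  seg 4: (0.361,-4.189) -> (10.02,-6.778), length = 10
  seg 5: (10.02,-6.778) -> (12.918,-7.554), length = 3
  seg 6: (12.918,-7.554) -> (5.191,-5.484), length = 8
Total = 34

Answer: 34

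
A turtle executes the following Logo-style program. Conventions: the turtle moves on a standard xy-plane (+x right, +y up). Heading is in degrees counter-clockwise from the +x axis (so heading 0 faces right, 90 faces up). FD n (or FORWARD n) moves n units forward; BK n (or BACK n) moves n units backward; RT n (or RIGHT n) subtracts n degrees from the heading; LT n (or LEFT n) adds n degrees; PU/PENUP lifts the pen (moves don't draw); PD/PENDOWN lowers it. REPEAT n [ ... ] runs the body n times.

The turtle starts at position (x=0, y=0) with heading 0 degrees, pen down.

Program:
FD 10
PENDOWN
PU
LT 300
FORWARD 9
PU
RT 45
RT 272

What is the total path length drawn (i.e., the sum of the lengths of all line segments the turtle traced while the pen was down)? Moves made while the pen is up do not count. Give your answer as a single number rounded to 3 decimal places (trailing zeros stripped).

Answer: 10

Derivation:
Executing turtle program step by step:
Start: pos=(0,0), heading=0, pen down
FD 10: (0,0) -> (10,0) [heading=0, draw]
PD: pen down
PU: pen up
LT 300: heading 0 -> 300
FD 9: (10,0) -> (14.5,-7.794) [heading=300, move]
PU: pen up
RT 45: heading 300 -> 255
RT 272: heading 255 -> 343
Final: pos=(14.5,-7.794), heading=343, 1 segment(s) drawn

Segment lengths:
  seg 1: (0,0) -> (10,0), length = 10
Total = 10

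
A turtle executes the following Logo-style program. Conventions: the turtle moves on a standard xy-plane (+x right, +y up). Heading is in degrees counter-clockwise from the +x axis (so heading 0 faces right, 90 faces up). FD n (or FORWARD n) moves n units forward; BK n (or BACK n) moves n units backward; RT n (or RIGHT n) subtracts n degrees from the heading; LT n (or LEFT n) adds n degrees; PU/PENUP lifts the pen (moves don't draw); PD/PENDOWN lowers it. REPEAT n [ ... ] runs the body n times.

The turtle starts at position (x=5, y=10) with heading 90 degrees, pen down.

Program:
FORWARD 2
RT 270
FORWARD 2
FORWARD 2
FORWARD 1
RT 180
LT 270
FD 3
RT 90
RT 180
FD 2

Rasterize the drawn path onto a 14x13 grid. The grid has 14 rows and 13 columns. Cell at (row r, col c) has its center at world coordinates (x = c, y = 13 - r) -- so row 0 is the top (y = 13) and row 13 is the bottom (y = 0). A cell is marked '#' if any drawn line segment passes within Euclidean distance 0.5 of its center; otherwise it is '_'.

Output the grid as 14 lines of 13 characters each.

Segment 0: (5,10) -> (5,12)
Segment 1: (5,12) -> (3,12)
Segment 2: (3,12) -> (1,12)
Segment 3: (1,12) -> (0,12)
Segment 4: (0,12) -> (0,9)
Segment 5: (0,9) -> (2,9)

Answer: _____________
######_______
#____#_______
#____#_______
###__________
_____________
_____________
_____________
_____________
_____________
_____________
_____________
_____________
_____________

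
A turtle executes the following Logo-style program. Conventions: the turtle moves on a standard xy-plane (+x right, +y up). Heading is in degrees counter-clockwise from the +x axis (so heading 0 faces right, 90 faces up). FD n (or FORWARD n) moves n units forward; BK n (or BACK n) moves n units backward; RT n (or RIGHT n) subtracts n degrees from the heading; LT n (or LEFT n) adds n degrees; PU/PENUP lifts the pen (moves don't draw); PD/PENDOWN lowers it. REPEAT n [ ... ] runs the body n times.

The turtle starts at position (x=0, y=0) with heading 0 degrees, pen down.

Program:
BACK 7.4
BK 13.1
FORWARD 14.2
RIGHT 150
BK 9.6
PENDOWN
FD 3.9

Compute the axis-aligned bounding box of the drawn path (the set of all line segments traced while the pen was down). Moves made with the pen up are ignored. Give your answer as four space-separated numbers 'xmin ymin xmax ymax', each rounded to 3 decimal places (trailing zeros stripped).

Answer: -20.5 0 2.014 4.8

Derivation:
Executing turtle program step by step:
Start: pos=(0,0), heading=0, pen down
BK 7.4: (0,0) -> (-7.4,0) [heading=0, draw]
BK 13.1: (-7.4,0) -> (-20.5,0) [heading=0, draw]
FD 14.2: (-20.5,0) -> (-6.3,0) [heading=0, draw]
RT 150: heading 0 -> 210
BK 9.6: (-6.3,0) -> (2.014,4.8) [heading=210, draw]
PD: pen down
FD 3.9: (2.014,4.8) -> (-1.364,2.85) [heading=210, draw]
Final: pos=(-1.364,2.85), heading=210, 5 segment(s) drawn

Segment endpoints: x in {-20.5, -7.4, -6.3, -1.364, 0, 2.014}, y in {0, 2.85, 4.8}
xmin=-20.5, ymin=0, xmax=2.014, ymax=4.8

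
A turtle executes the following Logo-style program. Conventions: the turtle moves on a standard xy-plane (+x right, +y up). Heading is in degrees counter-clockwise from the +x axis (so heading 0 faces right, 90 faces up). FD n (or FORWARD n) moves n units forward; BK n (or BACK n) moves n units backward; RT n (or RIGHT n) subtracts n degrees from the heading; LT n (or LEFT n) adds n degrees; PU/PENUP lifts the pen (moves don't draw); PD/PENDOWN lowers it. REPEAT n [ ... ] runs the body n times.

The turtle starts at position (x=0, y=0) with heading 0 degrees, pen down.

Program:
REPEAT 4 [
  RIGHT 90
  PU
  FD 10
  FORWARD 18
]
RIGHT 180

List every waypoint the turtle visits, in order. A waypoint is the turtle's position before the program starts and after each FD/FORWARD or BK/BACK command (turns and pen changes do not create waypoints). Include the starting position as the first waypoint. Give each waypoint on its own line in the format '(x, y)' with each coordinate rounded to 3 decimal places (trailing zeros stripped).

Answer: (0, 0)
(0, -10)
(0, -28)
(-10, -28)
(-28, -28)
(-28, -18)
(-28, 0)
(-18, 0)
(0, 0)

Derivation:
Executing turtle program step by step:
Start: pos=(0,0), heading=0, pen down
REPEAT 4 [
  -- iteration 1/4 --
  RT 90: heading 0 -> 270
  PU: pen up
  FD 10: (0,0) -> (0,-10) [heading=270, move]
  FD 18: (0,-10) -> (0,-28) [heading=270, move]
  -- iteration 2/4 --
  RT 90: heading 270 -> 180
  PU: pen up
  FD 10: (0,-28) -> (-10,-28) [heading=180, move]
  FD 18: (-10,-28) -> (-28,-28) [heading=180, move]
  -- iteration 3/4 --
  RT 90: heading 180 -> 90
  PU: pen up
  FD 10: (-28,-28) -> (-28,-18) [heading=90, move]
  FD 18: (-28,-18) -> (-28,0) [heading=90, move]
  -- iteration 4/4 --
  RT 90: heading 90 -> 0
  PU: pen up
  FD 10: (-28,0) -> (-18,0) [heading=0, move]
  FD 18: (-18,0) -> (0,0) [heading=0, move]
]
RT 180: heading 0 -> 180
Final: pos=(0,0), heading=180, 0 segment(s) drawn
Waypoints (9 total):
(0, 0)
(0, -10)
(0, -28)
(-10, -28)
(-28, -28)
(-28, -18)
(-28, 0)
(-18, 0)
(0, 0)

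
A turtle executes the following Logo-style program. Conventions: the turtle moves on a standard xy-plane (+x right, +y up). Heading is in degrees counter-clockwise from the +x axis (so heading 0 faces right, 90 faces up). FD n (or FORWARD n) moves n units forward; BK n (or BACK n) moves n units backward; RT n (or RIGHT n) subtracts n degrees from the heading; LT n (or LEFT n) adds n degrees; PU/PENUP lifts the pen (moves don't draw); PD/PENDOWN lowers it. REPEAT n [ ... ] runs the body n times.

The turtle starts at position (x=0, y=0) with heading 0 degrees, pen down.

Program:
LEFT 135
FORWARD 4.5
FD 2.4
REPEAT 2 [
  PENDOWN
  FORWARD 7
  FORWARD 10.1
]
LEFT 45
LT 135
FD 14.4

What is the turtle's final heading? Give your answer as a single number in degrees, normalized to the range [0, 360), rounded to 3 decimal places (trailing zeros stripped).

Executing turtle program step by step:
Start: pos=(0,0), heading=0, pen down
LT 135: heading 0 -> 135
FD 4.5: (0,0) -> (-3.182,3.182) [heading=135, draw]
FD 2.4: (-3.182,3.182) -> (-4.879,4.879) [heading=135, draw]
REPEAT 2 [
  -- iteration 1/2 --
  PD: pen down
  FD 7: (-4.879,4.879) -> (-9.829,9.829) [heading=135, draw]
  FD 10.1: (-9.829,9.829) -> (-16.971,16.971) [heading=135, draw]
  -- iteration 2/2 --
  PD: pen down
  FD 7: (-16.971,16.971) -> (-21.92,21.92) [heading=135, draw]
  FD 10.1: (-21.92,21.92) -> (-29.062,29.062) [heading=135, draw]
]
LT 45: heading 135 -> 180
LT 135: heading 180 -> 315
FD 14.4: (-29.062,29.062) -> (-18.88,18.88) [heading=315, draw]
Final: pos=(-18.88,18.88), heading=315, 7 segment(s) drawn

Answer: 315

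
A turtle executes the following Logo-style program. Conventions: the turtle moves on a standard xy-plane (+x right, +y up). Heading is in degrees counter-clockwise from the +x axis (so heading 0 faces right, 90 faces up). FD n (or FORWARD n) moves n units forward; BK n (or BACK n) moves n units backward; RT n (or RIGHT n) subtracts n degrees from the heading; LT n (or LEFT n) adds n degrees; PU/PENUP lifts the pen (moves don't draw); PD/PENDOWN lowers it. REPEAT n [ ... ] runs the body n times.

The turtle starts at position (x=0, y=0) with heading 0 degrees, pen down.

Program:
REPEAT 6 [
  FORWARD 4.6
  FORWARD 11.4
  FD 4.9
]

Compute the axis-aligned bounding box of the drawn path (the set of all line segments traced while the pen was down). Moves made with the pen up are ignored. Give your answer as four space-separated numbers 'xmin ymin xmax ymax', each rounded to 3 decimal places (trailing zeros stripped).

Executing turtle program step by step:
Start: pos=(0,0), heading=0, pen down
REPEAT 6 [
  -- iteration 1/6 --
  FD 4.6: (0,0) -> (4.6,0) [heading=0, draw]
  FD 11.4: (4.6,0) -> (16,0) [heading=0, draw]
  FD 4.9: (16,0) -> (20.9,0) [heading=0, draw]
  -- iteration 2/6 --
  FD 4.6: (20.9,0) -> (25.5,0) [heading=0, draw]
  FD 11.4: (25.5,0) -> (36.9,0) [heading=0, draw]
  FD 4.9: (36.9,0) -> (41.8,0) [heading=0, draw]
  -- iteration 3/6 --
  FD 4.6: (41.8,0) -> (46.4,0) [heading=0, draw]
  FD 11.4: (46.4,0) -> (57.8,0) [heading=0, draw]
  FD 4.9: (57.8,0) -> (62.7,0) [heading=0, draw]
  -- iteration 4/6 --
  FD 4.6: (62.7,0) -> (67.3,0) [heading=0, draw]
  FD 11.4: (67.3,0) -> (78.7,0) [heading=0, draw]
  FD 4.9: (78.7,0) -> (83.6,0) [heading=0, draw]
  -- iteration 5/6 --
  FD 4.6: (83.6,0) -> (88.2,0) [heading=0, draw]
  FD 11.4: (88.2,0) -> (99.6,0) [heading=0, draw]
  FD 4.9: (99.6,0) -> (104.5,0) [heading=0, draw]
  -- iteration 6/6 --
  FD 4.6: (104.5,0) -> (109.1,0) [heading=0, draw]
  FD 11.4: (109.1,0) -> (120.5,0) [heading=0, draw]
  FD 4.9: (120.5,0) -> (125.4,0) [heading=0, draw]
]
Final: pos=(125.4,0), heading=0, 18 segment(s) drawn

Segment endpoints: x in {0, 4.6, 16, 20.9, 25.5, 36.9, 41.8, 46.4, 57.8, 62.7, 67.3, 78.7, 83.6, 88.2, 99.6, 104.5, 109.1, 120.5, 125.4}, y in {0}
xmin=0, ymin=0, xmax=125.4, ymax=0

Answer: 0 0 125.4 0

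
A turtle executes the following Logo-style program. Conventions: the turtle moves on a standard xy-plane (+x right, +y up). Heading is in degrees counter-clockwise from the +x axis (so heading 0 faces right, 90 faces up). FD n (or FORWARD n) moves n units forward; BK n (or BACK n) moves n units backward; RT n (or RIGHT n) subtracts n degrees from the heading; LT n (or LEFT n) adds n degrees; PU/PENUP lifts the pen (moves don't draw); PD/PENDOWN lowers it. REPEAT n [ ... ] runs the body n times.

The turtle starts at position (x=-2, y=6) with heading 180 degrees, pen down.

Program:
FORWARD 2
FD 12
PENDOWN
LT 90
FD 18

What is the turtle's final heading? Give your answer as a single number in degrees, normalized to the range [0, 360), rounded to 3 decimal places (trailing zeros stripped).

Executing turtle program step by step:
Start: pos=(-2,6), heading=180, pen down
FD 2: (-2,6) -> (-4,6) [heading=180, draw]
FD 12: (-4,6) -> (-16,6) [heading=180, draw]
PD: pen down
LT 90: heading 180 -> 270
FD 18: (-16,6) -> (-16,-12) [heading=270, draw]
Final: pos=(-16,-12), heading=270, 3 segment(s) drawn

Answer: 270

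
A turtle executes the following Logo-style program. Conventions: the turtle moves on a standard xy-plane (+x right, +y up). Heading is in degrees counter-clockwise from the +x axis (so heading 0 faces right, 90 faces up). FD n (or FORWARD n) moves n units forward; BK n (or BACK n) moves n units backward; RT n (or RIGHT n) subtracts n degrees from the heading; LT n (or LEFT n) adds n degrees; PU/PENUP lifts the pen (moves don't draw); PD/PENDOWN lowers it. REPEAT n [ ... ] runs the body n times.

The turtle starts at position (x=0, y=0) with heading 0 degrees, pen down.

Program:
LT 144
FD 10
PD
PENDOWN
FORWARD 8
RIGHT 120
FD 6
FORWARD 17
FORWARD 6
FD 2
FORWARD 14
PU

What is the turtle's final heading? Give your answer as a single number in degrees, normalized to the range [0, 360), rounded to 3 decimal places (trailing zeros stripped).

Answer: 24

Derivation:
Executing turtle program step by step:
Start: pos=(0,0), heading=0, pen down
LT 144: heading 0 -> 144
FD 10: (0,0) -> (-8.09,5.878) [heading=144, draw]
PD: pen down
PD: pen down
FD 8: (-8.09,5.878) -> (-14.562,10.58) [heading=144, draw]
RT 120: heading 144 -> 24
FD 6: (-14.562,10.58) -> (-9.081,13.021) [heading=24, draw]
FD 17: (-9.081,13.021) -> (6.449,19.935) [heading=24, draw]
FD 6: (6.449,19.935) -> (11.931,22.375) [heading=24, draw]
FD 2: (11.931,22.375) -> (13.758,23.189) [heading=24, draw]
FD 14: (13.758,23.189) -> (26.547,28.883) [heading=24, draw]
PU: pen up
Final: pos=(26.547,28.883), heading=24, 7 segment(s) drawn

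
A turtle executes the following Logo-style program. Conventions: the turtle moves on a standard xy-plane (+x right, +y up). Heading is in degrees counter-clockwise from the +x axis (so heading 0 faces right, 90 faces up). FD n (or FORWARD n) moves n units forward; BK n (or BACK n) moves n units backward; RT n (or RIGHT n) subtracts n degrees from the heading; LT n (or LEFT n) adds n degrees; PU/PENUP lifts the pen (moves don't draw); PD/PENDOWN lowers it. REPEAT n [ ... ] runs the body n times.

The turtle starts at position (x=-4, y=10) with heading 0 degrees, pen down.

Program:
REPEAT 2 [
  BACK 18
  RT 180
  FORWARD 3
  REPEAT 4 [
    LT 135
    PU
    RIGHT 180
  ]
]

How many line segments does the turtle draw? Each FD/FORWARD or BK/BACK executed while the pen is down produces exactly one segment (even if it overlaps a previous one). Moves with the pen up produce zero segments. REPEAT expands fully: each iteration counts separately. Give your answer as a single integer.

Executing turtle program step by step:
Start: pos=(-4,10), heading=0, pen down
REPEAT 2 [
  -- iteration 1/2 --
  BK 18: (-4,10) -> (-22,10) [heading=0, draw]
  RT 180: heading 0 -> 180
  FD 3: (-22,10) -> (-25,10) [heading=180, draw]
  REPEAT 4 [
    -- iteration 1/4 --
    LT 135: heading 180 -> 315
    PU: pen up
    RT 180: heading 315 -> 135
    -- iteration 2/4 --
    LT 135: heading 135 -> 270
    PU: pen up
    RT 180: heading 270 -> 90
    -- iteration 3/4 --
    LT 135: heading 90 -> 225
    PU: pen up
    RT 180: heading 225 -> 45
    -- iteration 4/4 --
    LT 135: heading 45 -> 180
    PU: pen up
    RT 180: heading 180 -> 0
  ]
  -- iteration 2/2 --
  BK 18: (-25,10) -> (-43,10) [heading=0, move]
  RT 180: heading 0 -> 180
  FD 3: (-43,10) -> (-46,10) [heading=180, move]
  REPEAT 4 [
    -- iteration 1/4 --
    LT 135: heading 180 -> 315
    PU: pen up
    RT 180: heading 315 -> 135
    -- iteration 2/4 --
    LT 135: heading 135 -> 270
    PU: pen up
    RT 180: heading 270 -> 90
    -- iteration 3/4 --
    LT 135: heading 90 -> 225
    PU: pen up
    RT 180: heading 225 -> 45
    -- iteration 4/4 --
    LT 135: heading 45 -> 180
    PU: pen up
    RT 180: heading 180 -> 0
  ]
]
Final: pos=(-46,10), heading=0, 2 segment(s) drawn
Segments drawn: 2

Answer: 2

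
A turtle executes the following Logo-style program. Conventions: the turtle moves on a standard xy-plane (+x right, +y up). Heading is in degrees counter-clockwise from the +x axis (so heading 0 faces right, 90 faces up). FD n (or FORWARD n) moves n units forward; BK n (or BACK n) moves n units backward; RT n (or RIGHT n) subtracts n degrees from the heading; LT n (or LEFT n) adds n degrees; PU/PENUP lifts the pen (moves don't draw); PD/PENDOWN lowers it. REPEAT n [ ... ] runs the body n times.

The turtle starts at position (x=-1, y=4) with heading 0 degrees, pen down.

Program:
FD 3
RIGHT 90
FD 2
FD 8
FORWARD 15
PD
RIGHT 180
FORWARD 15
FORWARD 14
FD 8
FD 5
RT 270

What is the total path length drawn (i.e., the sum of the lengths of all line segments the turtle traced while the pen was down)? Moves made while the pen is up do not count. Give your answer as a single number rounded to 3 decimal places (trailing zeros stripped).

Answer: 70

Derivation:
Executing turtle program step by step:
Start: pos=(-1,4), heading=0, pen down
FD 3: (-1,4) -> (2,4) [heading=0, draw]
RT 90: heading 0 -> 270
FD 2: (2,4) -> (2,2) [heading=270, draw]
FD 8: (2,2) -> (2,-6) [heading=270, draw]
FD 15: (2,-6) -> (2,-21) [heading=270, draw]
PD: pen down
RT 180: heading 270 -> 90
FD 15: (2,-21) -> (2,-6) [heading=90, draw]
FD 14: (2,-6) -> (2,8) [heading=90, draw]
FD 8: (2,8) -> (2,16) [heading=90, draw]
FD 5: (2,16) -> (2,21) [heading=90, draw]
RT 270: heading 90 -> 180
Final: pos=(2,21), heading=180, 8 segment(s) drawn

Segment lengths:
  seg 1: (-1,4) -> (2,4), length = 3
  seg 2: (2,4) -> (2,2), length = 2
  seg 3: (2,2) -> (2,-6), length = 8
  seg 4: (2,-6) -> (2,-21), length = 15
  seg 5: (2,-21) -> (2,-6), length = 15
  seg 6: (2,-6) -> (2,8), length = 14
  seg 7: (2,8) -> (2,16), length = 8
  seg 8: (2,16) -> (2,21), length = 5
Total = 70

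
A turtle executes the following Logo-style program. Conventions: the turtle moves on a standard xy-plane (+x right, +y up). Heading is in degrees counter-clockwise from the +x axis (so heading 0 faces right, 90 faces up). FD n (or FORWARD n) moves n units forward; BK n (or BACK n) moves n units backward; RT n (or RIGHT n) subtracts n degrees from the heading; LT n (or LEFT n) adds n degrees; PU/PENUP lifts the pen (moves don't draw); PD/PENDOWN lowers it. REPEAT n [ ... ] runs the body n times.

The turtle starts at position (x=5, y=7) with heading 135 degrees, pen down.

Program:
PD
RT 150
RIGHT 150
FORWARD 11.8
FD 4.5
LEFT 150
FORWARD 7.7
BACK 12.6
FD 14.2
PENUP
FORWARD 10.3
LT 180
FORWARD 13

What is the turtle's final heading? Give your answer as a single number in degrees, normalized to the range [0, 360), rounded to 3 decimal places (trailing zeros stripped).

Executing turtle program step by step:
Start: pos=(5,7), heading=135, pen down
PD: pen down
RT 150: heading 135 -> 345
RT 150: heading 345 -> 195
FD 11.8: (5,7) -> (-6.398,3.946) [heading=195, draw]
FD 4.5: (-6.398,3.946) -> (-10.745,2.781) [heading=195, draw]
LT 150: heading 195 -> 345
FD 7.7: (-10.745,2.781) -> (-3.307,0.788) [heading=345, draw]
BK 12.6: (-3.307,0.788) -> (-15.478,4.049) [heading=345, draw]
FD 14.2: (-15.478,4.049) -> (-1.761,0.374) [heading=345, draw]
PU: pen up
FD 10.3: (-1.761,0.374) -> (8.188,-2.292) [heading=345, move]
LT 180: heading 345 -> 165
FD 13: (8.188,-2.292) -> (-4.369,1.073) [heading=165, move]
Final: pos=(-4.369,1.073), heading=165, 5 segment(s) drawn

Answer: 165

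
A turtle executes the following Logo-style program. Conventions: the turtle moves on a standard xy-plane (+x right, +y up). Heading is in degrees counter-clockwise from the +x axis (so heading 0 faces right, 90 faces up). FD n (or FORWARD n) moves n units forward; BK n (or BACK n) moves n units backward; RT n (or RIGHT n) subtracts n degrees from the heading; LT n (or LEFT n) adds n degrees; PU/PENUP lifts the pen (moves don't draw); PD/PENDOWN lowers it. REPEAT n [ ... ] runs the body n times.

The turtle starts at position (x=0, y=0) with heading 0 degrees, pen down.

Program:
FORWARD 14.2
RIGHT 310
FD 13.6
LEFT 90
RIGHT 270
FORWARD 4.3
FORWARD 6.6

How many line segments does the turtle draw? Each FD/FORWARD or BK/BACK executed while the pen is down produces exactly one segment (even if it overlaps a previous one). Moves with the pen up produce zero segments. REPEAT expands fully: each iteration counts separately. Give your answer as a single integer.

Executing turtle program step by step:
Start: pos=(0,0), heading=0, pen down
FD 14.2: (0,0) -> (14.2,0) [heading=0, draw]
RT 310: heading 0 -> 50
FD 13.6: (14.2,0) -> (22.942,10.418) [heading=50, draw]
LT 90: heading 50 -> 140
RT 270: heading 140 -> 230
FD 4.3: (22.942,10.418) -> (20.178,7.124) [heading=230, draw]
FD 6.6: (20.178,7.124) -> (15.936,2.068) [heading=230, draw]
Final: pos=(15.936,2.068), heading=230, 4 segment(s) drawn
Segments drawn: 4

Answer: 4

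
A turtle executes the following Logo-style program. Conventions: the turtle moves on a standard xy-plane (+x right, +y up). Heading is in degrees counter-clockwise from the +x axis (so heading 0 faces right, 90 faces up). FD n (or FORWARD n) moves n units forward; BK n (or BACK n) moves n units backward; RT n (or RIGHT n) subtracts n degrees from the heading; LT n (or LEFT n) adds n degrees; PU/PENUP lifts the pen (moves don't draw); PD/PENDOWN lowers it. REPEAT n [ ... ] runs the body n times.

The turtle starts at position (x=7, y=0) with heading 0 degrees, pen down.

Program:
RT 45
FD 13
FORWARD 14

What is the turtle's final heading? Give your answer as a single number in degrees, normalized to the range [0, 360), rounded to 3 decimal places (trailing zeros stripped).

Executing turtle program step by step:
Start: pos=(7,0), heading=0, pen down
RT 45: heading 0 -> 315
FD 13: (7,0) -> (16.192,-9.192) [heading=315, draw]
FD 14: (16.192,-9.192) -> (26.092,-19.092) [heading=315, draw]
Final: pos=(26.092,-19.092), heading=315, 2 segment(s) drawn

Answer: 315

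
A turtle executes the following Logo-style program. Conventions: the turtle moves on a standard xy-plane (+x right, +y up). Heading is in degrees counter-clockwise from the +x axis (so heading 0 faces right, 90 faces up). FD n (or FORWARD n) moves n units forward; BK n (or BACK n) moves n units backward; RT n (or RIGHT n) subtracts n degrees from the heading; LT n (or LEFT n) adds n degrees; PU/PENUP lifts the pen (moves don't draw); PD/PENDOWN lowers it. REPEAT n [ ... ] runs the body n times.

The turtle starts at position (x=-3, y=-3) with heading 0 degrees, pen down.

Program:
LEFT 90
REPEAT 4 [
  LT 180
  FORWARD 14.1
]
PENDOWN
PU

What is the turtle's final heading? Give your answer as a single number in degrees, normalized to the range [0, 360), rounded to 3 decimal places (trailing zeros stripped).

Executing turtle program step by step:
Start: pos=(-3,-3), heading=0, pen down
LT 90: heading 0 -> 90
REPEAT 4 [
  -- iteration 1/4 --
  LT 180: heading 90 -> 270
  FD 14.1: (-3,-3) -> (-3,-17.1) [heading=270, draw]
  -- iteration 2/4 --
  LT 180: heading 270 -> 90
  FD 14.1: (-3,-17.1) -> (-3,-3) [heading=90, draw]
  -- iteration 3/4 --
  LT 180: heading 90 -> 270
  FD 14.1: (-3,-3) -> (-3,-17.1) [heading=270, draw]
  -- iteration 4/4 --
  LT 180: heading 270 -> 90
  FD 14.1: (-3,-17.1) -> (-3,-3) [heading=90, draw]
]
PD: pen down
PU: pen up
Final: pos=(-3,-3), heading=90, 4 segment(s) drawn

Answer: 90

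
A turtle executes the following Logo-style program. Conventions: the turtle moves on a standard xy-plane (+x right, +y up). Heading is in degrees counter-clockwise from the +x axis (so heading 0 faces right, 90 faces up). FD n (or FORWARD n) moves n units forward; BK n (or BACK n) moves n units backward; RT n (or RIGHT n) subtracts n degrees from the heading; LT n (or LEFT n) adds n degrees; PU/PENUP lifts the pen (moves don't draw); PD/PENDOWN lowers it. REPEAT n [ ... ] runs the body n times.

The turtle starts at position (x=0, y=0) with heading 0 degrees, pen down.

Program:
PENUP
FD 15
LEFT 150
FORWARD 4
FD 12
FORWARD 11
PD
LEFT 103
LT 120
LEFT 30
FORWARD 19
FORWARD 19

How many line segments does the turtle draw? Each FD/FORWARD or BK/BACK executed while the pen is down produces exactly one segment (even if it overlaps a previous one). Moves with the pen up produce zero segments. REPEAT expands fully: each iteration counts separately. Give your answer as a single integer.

Executing turtle program step by step:
Start: pos=(0,0), heading=0, pen down
PU: pen up
FD 15: (0,0) -> (15,0) [heading=0, move]
LT 150: heading 0 -> 150
FD 4: (15,0) -> (11.536,2) [heading=150, move]
FD 12: (11.536,2) -> (1.144,8) [heading=150, move]
FD 11: (1.144,8) -> (-8.383,13.5) [heading=150, move]
PD: pen down
LT 103: heading 150 -> 253
LT 120: heading 253 -> 13
LT 30: heading 13 -> 43
FD 19: (-8.383,13.5) -> (5.513,26.458) [heading=43, draw]
FD 19: (5.513,26.458) -> (19.409,39.416) [heading=43, draw]
Final: pos=(19.409,39.416), heading=43, 2 segment(s) drawn
Segments drawn: 2

Answer: 2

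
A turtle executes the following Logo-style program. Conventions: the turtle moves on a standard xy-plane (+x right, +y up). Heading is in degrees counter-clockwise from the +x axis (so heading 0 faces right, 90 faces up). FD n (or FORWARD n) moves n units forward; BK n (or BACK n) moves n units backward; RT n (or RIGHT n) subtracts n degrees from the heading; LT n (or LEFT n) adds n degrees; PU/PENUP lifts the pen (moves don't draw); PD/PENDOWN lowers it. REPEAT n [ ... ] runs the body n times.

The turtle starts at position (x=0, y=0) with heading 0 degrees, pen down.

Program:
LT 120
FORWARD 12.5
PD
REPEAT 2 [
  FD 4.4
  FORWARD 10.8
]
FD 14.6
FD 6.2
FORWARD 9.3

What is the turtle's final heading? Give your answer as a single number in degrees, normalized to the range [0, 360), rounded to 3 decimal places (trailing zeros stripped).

Executing turtle program step by step:
Start: pos=(0,0), heading=0, pen down
LT 120: heading 0 -> 120
FD 12.5: (0,0) -> (-6.25,10.825) [heading=120, draw]
PD: pen down
REPEAT 2 [
  -- iteration 1/2 --
  FD 4.4: (-6.25,10.825) -> (-8.45,14.636) [heading=120, draw]
  FD 10.8: (-8.45,14.636) -> (-13.85,23.989) [heading=120, draw]
  -- iteration 2/2 --
  FD 4.4: (-13.85,23.989) -> (-16.05,27.799) [heading=120, draw]
  FD 10.8: (-16.05,27.799) -> (-21.45,37.152) [heading=120, draw]
]
FD 14.6: (-21.45,37.152) -> (-28.75,49.796) [heading=120, draw]
FD 6.2: (-28.75,49.796) -> (-31.85,55.166) [heading=120, draw]
FD 9.3: (-31.85,55.166) -> (-36.5,63.22) [heading=120, draw]
Final: pos=(-36.5,63.22), heading=120, 8 segment(s) drawn

Answer: 120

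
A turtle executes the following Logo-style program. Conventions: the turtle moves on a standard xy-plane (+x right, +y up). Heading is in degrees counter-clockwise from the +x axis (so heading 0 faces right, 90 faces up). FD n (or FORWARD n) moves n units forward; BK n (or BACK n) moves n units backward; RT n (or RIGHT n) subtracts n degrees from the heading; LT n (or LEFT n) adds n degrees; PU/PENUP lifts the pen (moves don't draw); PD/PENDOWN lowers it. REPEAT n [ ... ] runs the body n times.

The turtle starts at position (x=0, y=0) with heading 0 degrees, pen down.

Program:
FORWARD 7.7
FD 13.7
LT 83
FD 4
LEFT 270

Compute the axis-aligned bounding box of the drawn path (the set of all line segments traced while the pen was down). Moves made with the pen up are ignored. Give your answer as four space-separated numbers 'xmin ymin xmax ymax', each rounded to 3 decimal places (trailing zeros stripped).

Answer: 0 0 21.887 3.97

Derivation:
Executing turtle program step by step:
Start: pos=(0,0), heading=0, pen down
FD 7.7: (0,0) -> (7.7,0) [heading=0, draw]
FD 13.7: (7.7,0) -> (21.4,0) [heading=0, draw]
LT 83: heading 0 -> 83
FD 4: (21.4,0) -> (21.887,3.97) [heading=83, draw]
LT 270: heading 83 -> 353
Final: pos=(21.887,3.97), heading=353, 3 segment(s) drawn

Segment endpoints: x in {0, 7.7, 21.4, 21.887}, y in {0, 3.97}
xmin=0, ymin=0, xmax=21.887, ymax=3.97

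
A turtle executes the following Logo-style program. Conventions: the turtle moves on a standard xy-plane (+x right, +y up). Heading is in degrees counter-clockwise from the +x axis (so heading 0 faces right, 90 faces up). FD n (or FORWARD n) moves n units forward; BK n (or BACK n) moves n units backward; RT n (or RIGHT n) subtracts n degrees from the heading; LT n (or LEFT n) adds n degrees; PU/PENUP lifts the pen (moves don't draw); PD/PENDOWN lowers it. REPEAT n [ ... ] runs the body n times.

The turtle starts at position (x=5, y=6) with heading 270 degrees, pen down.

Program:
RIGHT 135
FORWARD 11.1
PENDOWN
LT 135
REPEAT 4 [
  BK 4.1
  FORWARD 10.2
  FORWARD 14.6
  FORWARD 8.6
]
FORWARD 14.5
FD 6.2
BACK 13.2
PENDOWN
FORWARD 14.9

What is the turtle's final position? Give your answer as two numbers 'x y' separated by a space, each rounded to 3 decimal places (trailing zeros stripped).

Answer: -2.849 -125.751

Derivation:
Executing turtle program step by step:
Start: pos=(5,6), heading=270, pen down
RT 135: heading 270 -> 135
FD 11.1: (5,6) -> (-2.849,13.849) [heading=135, draw]
PD: pen down
LT 135: heading 135 -> 270
REPEAT 4 [
  -- iteration 1/4 --
  BK 4.1: (-2.849,13.849) -> (-2.849,17.949) [heading=270, draw]
  FD 10.2: (-2.849,17.949) -> (-2.849,7.749) [heading=270, draw]
  FD 14.6: (-2.849,7.749) -> (-2.849,-6.851) [heading=270, draw]
  FD 8.6: (-2.849,-6.851) -> (-2.849,-15.451) [heading=270, draw]
  -- iteration 2/4 --
  BK 4.1: (-2.849,-15.451) -> (-2.849,-11.351) [heading=270, draw]
  FD 10.2: (-2.849,-11.351) -> (-2.849,-21.551) [heading=270, draw]
  FD 14.6: (-2.849,-21.551) -> (-2.849,-36.151) [heading=270, draw]
  FD 8.6: (-2.849,-36.151) -> (-2.849,-44.751) [heading=270, draw]
  -- iteration 3/4 --
  BK 4.1: (-2.849,-44.751) -> (-2.849,-40.651) [heading=270, draw]
  FD 10.2: (-2.849,-40.651) -> (-2.849,-50.851) [heading=270, draw]
  FD 14.6: (-2.849,-50.851) -> (-2.849,-65.451) [heading=270, draw]
  FD 8.6: (-2.849,-65.451) -> (-2.849,-74.051) [heading=270, draw]
  -- iteration 4/4 --
  BK 4.1: (-2.849,-74.051) -> (-2.849,-69.951) [heading=270, draw]
  FD 10.2: (-2.849,-69.951) -> (-2.849,-80.151) [heading=270, draw]
  FD 14.6: (-2.849,-80.151) -> (-2.849,-94.751) [heading=270, draw]
  FD 8.6: (-2.849,-94.751) -> (-2.849,-103.351) [heading=270, draw]
]
FD 14.5: (-2.849,-103.351) -> (-2.849,-117.851) [heading=270, draw]
FD 6.2: (-2.849,-117.851) -> (-2.849,-124.051) [heading=270, draw]
BK 13.2: (-2.849,-124.051) -> (-2.849,-110.851) [heading=270, draw]
PD: pen down
FD 14.9: (-2.849,-110.851) -> (-2.849,-125.751) [heading=270, draw]
Final: pos=(-2.849,-125.751), heading=270, 21 segment(s) drawn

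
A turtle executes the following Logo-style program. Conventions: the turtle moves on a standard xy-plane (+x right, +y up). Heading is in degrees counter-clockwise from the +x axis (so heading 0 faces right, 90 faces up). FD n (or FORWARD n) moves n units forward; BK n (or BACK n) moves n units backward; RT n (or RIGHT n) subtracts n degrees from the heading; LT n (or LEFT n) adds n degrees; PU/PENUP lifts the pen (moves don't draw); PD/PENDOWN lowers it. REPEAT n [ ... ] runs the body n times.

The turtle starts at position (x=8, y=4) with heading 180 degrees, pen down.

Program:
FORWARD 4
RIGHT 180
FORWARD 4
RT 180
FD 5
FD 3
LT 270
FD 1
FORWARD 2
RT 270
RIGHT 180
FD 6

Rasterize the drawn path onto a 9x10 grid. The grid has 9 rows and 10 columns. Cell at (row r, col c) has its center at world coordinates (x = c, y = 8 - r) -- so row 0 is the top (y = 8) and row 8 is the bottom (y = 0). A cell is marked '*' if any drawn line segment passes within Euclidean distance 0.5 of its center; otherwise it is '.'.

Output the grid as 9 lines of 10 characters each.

Segment 0: (8,4) -> (4,4)
Segment 1: (4,4) -> (8,4)
Segment 2: (8,4) -> (3,4)
Segment 3: (3,4) -> (0,4)
Segment 4: (0,4) -> (0,5)
Segment 5: (0,5) -> (0,7)
Segment 6: (0,7) -> (6,7)

Answer: ..........
*******...
*.........
*.........
*********.
..........
..........
..........
..........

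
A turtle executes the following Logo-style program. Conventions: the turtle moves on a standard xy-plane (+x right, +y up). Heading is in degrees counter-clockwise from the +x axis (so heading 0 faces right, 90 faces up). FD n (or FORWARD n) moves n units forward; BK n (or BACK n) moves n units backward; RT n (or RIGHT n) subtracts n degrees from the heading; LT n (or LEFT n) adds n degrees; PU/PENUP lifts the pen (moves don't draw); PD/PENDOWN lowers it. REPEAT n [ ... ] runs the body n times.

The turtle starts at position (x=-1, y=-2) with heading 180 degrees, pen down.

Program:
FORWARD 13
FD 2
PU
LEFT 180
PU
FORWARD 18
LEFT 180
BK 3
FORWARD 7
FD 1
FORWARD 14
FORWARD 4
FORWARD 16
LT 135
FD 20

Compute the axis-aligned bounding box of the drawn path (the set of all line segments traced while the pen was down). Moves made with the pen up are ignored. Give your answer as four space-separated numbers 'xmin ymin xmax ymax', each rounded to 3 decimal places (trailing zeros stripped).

Executing turtle program step by step:
Start: pos=(-1,-2), heading=180, pen down
FD 13: (-1,-2) -> (-14,-2) [heading=180, draw]
FD 2: (-14,-2) -> (-16,-2) [heading=180, draw]
PU: pen up
LT 180: heading 180 -> 0
PU: pen up
FD 18: (-16,-2) -> (2,-2) [heading=0, move]
LT 180: heading 0 -> 180
BK 3: (2,-2) -> (5,-2) [heading=180, move]
FD 7: (5,-2) -> (-2,-2) [heading=180, move]
FD 1: (-2,-2) -> (-3,-2) [heading=180, move]
FD 14: (-3,-2) -> (-17,-2) [heading=180, move]
FD 4: (-17,-2) -> (-21,-2) [heading=180, move]
FD 16: (-21,-2) -> (-37,-2) [heading=180, move]
LT 135: heading 180 -> 315
FD 20: (-37,-2) -> (-22.858,-16.142) [heading=315, move]
Final: pos=(-22.858,-16.142), heading=315, 2 segment(s) drawn

Segment endpoints: x in {-16, -14, -1}, y in {-2, -2, -2}
xmin=-16, ymin=-2, xmax=-1, ymax=-2

Answer: -16 -2 -1 -2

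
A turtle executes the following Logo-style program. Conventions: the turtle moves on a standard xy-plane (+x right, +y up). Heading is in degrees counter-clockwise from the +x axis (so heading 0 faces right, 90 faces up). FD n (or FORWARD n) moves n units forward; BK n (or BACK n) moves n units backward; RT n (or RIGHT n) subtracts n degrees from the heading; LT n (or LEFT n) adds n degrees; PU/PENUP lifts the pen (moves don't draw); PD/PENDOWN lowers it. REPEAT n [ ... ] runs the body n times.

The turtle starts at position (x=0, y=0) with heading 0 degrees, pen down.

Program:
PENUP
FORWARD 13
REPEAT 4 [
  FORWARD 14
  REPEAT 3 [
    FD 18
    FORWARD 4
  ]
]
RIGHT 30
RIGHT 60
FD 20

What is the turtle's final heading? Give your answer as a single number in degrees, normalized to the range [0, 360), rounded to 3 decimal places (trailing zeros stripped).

Answer: 270

Derivation:
Executing turtle program step by step:
Start: pos=(0,0), heading=0, pen down
PU: pen up
FD 13: (0,0) -> (13,0) [heading=0, move]
REPEAT 4 [
  -- iteration 1/4 --
  FD 14: (13,0) -> (27,0) [heading=0, move]
  REPEAT 3 [
    -- iteration 1/3 --
    FD 18: (27,0) -> (45,0) [heading=0, move]
    FD 4: (45,0) -> (49,0) [heading=0, move]
    -- iteration 2/3 --
    FD 18: (49,0) -> (67,0) [heading=0, move]
    FD 4: (67,0) -> (71,0) [heading=0, move]
    -- iteration 3/3 --
    FD 18: (71,0) -> (89,0) [heading=0, move]
    FD 4: (89,0) -> (93,0) [heading=0, move]
  ]
  -- iteration 2/4 --
  FD 14: (93,0) -> (107,0) [heading=0, move]
  REPEAT 3 [
    -- iteration 1/3 --
    FD 18: (107,0) -> (125,0) [heading=0, move]
    FD 4: (125,0) -> (129,0) [heading=0, move]
    -- iteration 2/3 --
    FD 18: (129,0) -> (147,0) [heading=0, move]
    FD 4: (147,0) -> (151,0) [heading=0, move]
    -- iteration 3/3 --
    FD 18: (151,0) -> (169,0) [heading=0, move]
    FD 4: (169,0) -> (173,0) [heading=0, move]
  ]
  -- iteration 3/4 --
  FD 14: (173,0) -> (187,0) [heading=0, move]
  REPEAT 3 [
    -- iteration 1/3 --
    FD 18: (187,0) -> (205,0) [heading=0, move]
    FD 4: (205,0) -> (209,0) [heading=0, move]
    -- iteration 2/3 --
    FD 18: (209,0) -> (227,0) [heading=0, move]
    FD 4: (227,0) -> (231,0) [heading=0, move]
    -- iteration 3/3 --
    FD 18: (231,0) -> (249,0) [heading=0, move]
    FD 4: (249,0) -> (253,0) [heading=0, move]
  ]
  -- iteration 4/4 --
  FD 14: (253,0) -> (267,0) [heading=0, move]
  REPEAT 3 [
    -- iteration 1/3 --
    FD 18: (267,0) -> (285,0) [heading=0, move]
    FD 4: (285,0) -> (289,0) [heading=0, move]
    -- iteration 2/3 --
    FD 18: (289,0) -> (307,0) [heading=0, move]
    FD 4: (307,0) -> (311,0) [heading=0, move]
    -- iteration 3/3 --
    FD 18: (311,0) -> (329,0) [heading=0, move]
    FD 4: (329,0) -> (333,0) [heading=0, move]
  ]
]
RT 30: heading 0 -> 330
RT 60: heading 330 -> 270
FD 20: (333,0) -> (333,-20) [heading=270, move]
Final: pos=(333,-20), heading=270, 0 segment(s) drawn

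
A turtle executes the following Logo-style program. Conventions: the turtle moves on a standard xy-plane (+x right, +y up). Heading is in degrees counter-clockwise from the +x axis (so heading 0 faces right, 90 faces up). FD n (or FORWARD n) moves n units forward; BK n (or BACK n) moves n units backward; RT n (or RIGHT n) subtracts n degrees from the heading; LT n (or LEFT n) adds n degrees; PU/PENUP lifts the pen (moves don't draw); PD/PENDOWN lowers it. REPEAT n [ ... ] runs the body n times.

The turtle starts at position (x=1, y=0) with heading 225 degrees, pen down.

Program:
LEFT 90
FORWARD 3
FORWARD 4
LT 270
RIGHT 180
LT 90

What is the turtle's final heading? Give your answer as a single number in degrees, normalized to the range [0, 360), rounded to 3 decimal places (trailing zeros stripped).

Executing turtle program step by step:
Start: pos=(1,0), heading=225, pen down
LT 90: heading 225 -> 315
FD 3: (1,0) -> (3.121,-2.121) [heading=315, draw]
FD 4: (3.121,-2.121) -> (5.95,-4.95) [heading=315, draw]
LT 270: heading 315 -> 225
RT 180: heading 225 -> 45
LT 90: heading 45 -> 135
Final: pos=(5.95,-4.95), heading=135, 2 segment(s) drawn

Answer: 135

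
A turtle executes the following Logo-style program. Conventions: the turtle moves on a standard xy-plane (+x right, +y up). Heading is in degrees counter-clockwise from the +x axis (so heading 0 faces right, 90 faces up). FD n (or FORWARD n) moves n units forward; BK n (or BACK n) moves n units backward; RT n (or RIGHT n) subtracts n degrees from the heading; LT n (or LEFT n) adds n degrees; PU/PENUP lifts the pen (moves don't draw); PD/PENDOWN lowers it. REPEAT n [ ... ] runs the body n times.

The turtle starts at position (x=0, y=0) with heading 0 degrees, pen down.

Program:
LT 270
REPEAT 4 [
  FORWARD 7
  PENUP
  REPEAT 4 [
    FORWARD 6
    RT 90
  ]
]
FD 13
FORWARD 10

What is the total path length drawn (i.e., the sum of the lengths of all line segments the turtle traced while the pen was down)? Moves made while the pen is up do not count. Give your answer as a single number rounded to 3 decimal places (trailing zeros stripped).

Executing turtle program step by step:
Start: pos=(0,0), heading=0, pen down
LT 270: heading 0 -> 270
REPEAT 4 [
  -- iteration 1/4 --
  FD 7: (0,0) -> (0,-7) [heading=270, draw]
  PU: pen up
  REPEAT 4 [
    -- iteration 1/4 --
    FD 6: (0,-7) -> (0,-13) [heading=270, move]
    RT 90: heading 270 -> 180
    -- iteration 2/4 --
    FD 6: (0,-13) -> (-6,-13) [heading=180, move]
    RT 90: heading 180 -> 90
    -- iteration 3/4 --
    FD 6: (-6,-13) -> (-6,-7) [heading=90, move]
    RT 90: heading 90 -> 0
    -- iteration 4/4 --
    FD 6: (-6,-7) -> (0,-7) [heading=0, move]
    RT 90: heading 0 -> 270
  ]
  -- iteration 2/4 --
  FD 7: (0,-7) -> (0,-14) [heading=270, move]
  PU: pen up
  REPEAT 4 [
    -- iteration 1/4 --
    FD 6: (0,-14) -> (0,-20) [heading=270, move]
    RT 90: heading 270 -> 180
    -- iteration 2/4 --
    FD 6: (0,-20) -> (-6,-20) [heading=180, move]
    RT 90: heading 180 -> 90
    -- iteration 3/4 --
    FD 6: (-6,-20) -> (-6,-14) [heading=90, move]
    RT 90: heading 90 -> 0
    -- iteration 4/4 --
    FD 6: (-6,-14) -> (0,-14) [heading=0, move]
    RT 90: heading 0 -> 270
  ]
  -- iteration 3/4 --
  FD 7: (0,-14) -> (0,-21) [heading=270, move]
  PU: pen up
  REPEAT 4 [
    -- iteration 1/4 --
    FD 6: (0,-21) -> (0,-27) [heading=270, move]
    RT 90: heading 270 -> 180
    -- iteration 2/4 --
    FD 6: (0,-27) -> (-6,-27) [heading=180, move]
    RT 90: heading 180 -> 90
    -- iteration 3/4 --
    FD 6: (-6,-27) -> (-6,-21) [heading=90, move]
    RT 90: heading 90 -> 0
    -- iteration 4/4 --
    FD 6: (-6,-21) -> (0,-21) [heading=0, move]
    RT 90: heading 0 -> 270
  ]
  -- iteration 4/4 --
  FD 7: (0,-21) -> (0,-28) [heading=270, move]
  PU: pen up
  REPEAT 4 [
    -- iteration 1/4 --
    FD 6: (0,-28) -> (0,-34) [heading=270, move]
    RT 90: heading 270 -> 180
    -- iteration 2/4 --
    FD 6: (0,-34) -> (-6,-34) [heading=180, move]
    RT 90: heading 180 -> 90
    -- iteration 3/4 --
    FD 6: (-6,-34) -> (-6,-28) [heading=90, move]
    RT 90: heading 90 -> 0
    -- iteration 4/4 --
    FD 6: (-6,-28) -> (0,-28) [heading=0, move]
    RT 90: heading 0 -> 270
  ]
]
FD 13: (0,-28) -> (0,-41) [heading=270, move]
FD 10: (0,-41) -> (0,-51) [heading=270, move]
Final: pos=(0,-51), heading=270, 1 segment(s) drawn

Segment lengths:
  seg 1: (0,0) -> (0,-7), length = 7
Total = 7

Answer: 7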